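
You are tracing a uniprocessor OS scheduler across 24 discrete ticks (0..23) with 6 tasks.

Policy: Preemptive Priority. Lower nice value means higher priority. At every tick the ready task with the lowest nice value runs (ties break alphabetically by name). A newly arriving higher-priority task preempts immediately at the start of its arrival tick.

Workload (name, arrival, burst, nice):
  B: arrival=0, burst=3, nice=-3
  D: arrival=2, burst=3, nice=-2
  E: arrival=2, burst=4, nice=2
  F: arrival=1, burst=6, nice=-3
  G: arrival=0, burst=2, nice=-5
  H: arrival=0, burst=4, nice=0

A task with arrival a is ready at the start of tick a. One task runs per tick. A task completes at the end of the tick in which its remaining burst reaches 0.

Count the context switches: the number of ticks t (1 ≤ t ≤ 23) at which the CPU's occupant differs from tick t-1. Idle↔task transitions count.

context switches = 6

t=0: ready={B,G,H} → run G
t=1: ready={B,F,G,H} → run G
t=2: ready={B,D,E,F,H} → run B
t=3: ready={B,D,E,F,H} → run B
t=4: ready={B,D,E,F,H} → run B
t=5: ready={D,E,F,H} → run F
t=6: ready={D,E,F,H} → run F
t=7: ready={D,E,F,H} → run F
t=8: ready={D,E,F,H} → run F
t=9: ready={D,E,F,H} → run F
t=10: ready={D,E,F,H} → run F
t=11: ready={D,E,H} → run D
t=12: ready={D,E,H} → run D
t=13: ready={D,E,H} → run D
t=14: ready={E,H} → run H
t=15: ready={E,H} → run H
t=16: ready={E,H} → run H
t=17: ready={E,H} → run H
t=18: ready={E} → run E
t=19: ready={E} → run E
t=20: ready={E} → run E
t=21: ready={E} → run E
t=22: (idle)
t=23: (idle)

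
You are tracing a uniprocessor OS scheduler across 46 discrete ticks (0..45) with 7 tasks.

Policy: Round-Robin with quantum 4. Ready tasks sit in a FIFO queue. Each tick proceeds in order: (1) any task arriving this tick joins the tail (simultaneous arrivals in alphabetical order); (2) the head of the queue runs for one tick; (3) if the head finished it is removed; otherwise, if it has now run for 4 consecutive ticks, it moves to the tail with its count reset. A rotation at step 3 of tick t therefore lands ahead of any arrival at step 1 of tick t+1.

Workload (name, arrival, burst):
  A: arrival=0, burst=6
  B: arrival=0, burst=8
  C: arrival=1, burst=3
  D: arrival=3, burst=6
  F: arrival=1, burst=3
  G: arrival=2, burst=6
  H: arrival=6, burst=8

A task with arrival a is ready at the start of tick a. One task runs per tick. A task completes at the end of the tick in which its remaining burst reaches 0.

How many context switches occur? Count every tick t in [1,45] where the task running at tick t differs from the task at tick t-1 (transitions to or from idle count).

t=0: queue=[A,B] q_used=0 → run A
t=1: queue=[A,B,C,F] q_used=1 → run A
t=2: queue=[A,B,C,F,G] q_used=2 → run A
t=3: queue=[A,B,C,F,G,D] q_used=3 → run A
t=4: queue=[B,C,F,G,D,A] q_used=0 → run B
t=5: queue=[B,C,F,G,D,A] q_used=1 → run B
t=6: queue=[B,C,F,G,D,A,H] q_used=2 → run B
t=7: queue=[B,C,F,G,D,A,H] q_used=3 → run B
t=8: queue=[C,F,G,D,A,H,B] q_used=0 → run C
t=9: queue=[C,F,G,D,A,H,B] q_used=1 → run C
t=10: queue=[C,F,G,D,A,H,B] q_used=2 → run C
t=11: queue=[F,G,D,A,H,B] q_used=0 → run F
t=12: queue=[F,G,D,A,H,B] q_used=1 → run F
t=13: queue=[F,G,D,A,H,B] q_used=2 → run F
t=14: queue=[G,D,A,H,B] q_used=0 → run G
t=15: queue=[G,D,A,H,B] q_used=1 → run G
t=16: queue=[G,D,A,H,B] q_used=2 → run G
t=17: queue=[G,D,A,H,B] q_used=3 → run G
t=18: queue=[D,A,H,B,G] q_used=0 → run D
t=19: queue=[D,A,H,B,G] q_used=1 → run D
t=20: queue=[D,A,H,B,G] q_used=2 → run D
t=21: queue=[D,A,H,B,G] q_used=3 → run D
t=22: queue=[A,H,B,G,D] q_used=0 → run A
t=23: queue=[A,H,B,G,D] q_used=1 → run A
t=24: queue=[H,B,G,D] q_used=0 → run H
t=25: queue=[H,B,G,D] q_used=1 → run H
t=26: queue=[H,B,G,D] q_used=2 → run H
t=27: queue=[H,B,G,D] q_used=3 → run H
t=28: queue=[B,G,D,H] q_used=0 → run B
t=29: queue=[B,G,D,H] q_used=1 → run B
t=30: queue=[B,G,D,H] q_used=2 → run B
t=31: queue=[B,G,D,H] q_used=3 → run B
t=32: queue=[G,D,H] q_used=0 → run G
t=33: queue=[G,D,H] q_used=1 → run G
t=34: queue=[D,H] q_used=0 → run D
t=35: queue=[D,H] q_used=1 → run D
t=36: queue=[H] q_used=0 → run H
t=37: queue=[H] q_used=1 → run H
t=38: queue=[H] q_used=2 → run H
t=39: queue=[H] q_used=3 → run H
t=40: (idle)
t=41: (idle)
t=42: (idle)
t=43: (idle)
t=44: (idle)
t=45: (idle)

context switches = 12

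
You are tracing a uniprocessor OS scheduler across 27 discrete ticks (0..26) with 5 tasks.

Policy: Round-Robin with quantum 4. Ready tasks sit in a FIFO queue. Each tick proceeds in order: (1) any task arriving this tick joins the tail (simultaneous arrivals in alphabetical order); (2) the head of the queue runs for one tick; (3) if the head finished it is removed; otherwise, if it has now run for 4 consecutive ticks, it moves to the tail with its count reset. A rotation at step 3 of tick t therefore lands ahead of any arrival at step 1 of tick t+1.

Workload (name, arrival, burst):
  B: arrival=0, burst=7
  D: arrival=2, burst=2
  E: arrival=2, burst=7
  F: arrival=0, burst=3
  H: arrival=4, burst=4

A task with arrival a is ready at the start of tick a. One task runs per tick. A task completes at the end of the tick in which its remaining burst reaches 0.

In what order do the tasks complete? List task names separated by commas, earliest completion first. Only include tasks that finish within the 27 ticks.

t=0: queue=[B,F] q_used=0 → run B
t=1: queue=[B,F] q_used=1 → run B
t=2: queue=[B,F,D,E] q_used=2 → run B
t=3: queue=[B,F,D,E] q_used=3 → run B
t=4: queue=[F,D,E,B,H] q_used=0 → run F
t=5: queue=[F,D,E,B,H] q_used=1 → run F
t=6: queue=[F,D,E,B,H] q_used=2 → run F
t=7: queue=[D,E,B,H] q_used=0 → run D
t=8: queue=[D,E,B,H] q_used=1 → run D
t=9: queue=[E,B,H] q_used=0 → run E
t=10: queue=[E,B,H] q_used=1 → run E
t=11: queue=[E,B,H] q_used=2 → run E
t=12: queue=[E,B,H] q_used=3 → run E
t=13: queue=[B,H,E] q_used=0 → run B
t=14: queue=[B,H,E] q_used=1 → run B
t=15: queue=[B,H,E] q_used=2 → run B
t=16: queue=[H,E] q_used=0 → run H
t=17: queue=[H,E] q_used=1 → run H
t=18: queue=[H,E] q_used=2 → run H
t=19: queue=[H,E] q_used=3 → run H
t=20: queue=[E] q_used=0 → run E
t=21: queue=[E] q_used=1 → run E
t=22: queue=[E] q_used=2 → run E
t=23: (idle)
t=24: (idle)
t=25: (idle)
t=26: (idle)

completion order = F, D, B, H, E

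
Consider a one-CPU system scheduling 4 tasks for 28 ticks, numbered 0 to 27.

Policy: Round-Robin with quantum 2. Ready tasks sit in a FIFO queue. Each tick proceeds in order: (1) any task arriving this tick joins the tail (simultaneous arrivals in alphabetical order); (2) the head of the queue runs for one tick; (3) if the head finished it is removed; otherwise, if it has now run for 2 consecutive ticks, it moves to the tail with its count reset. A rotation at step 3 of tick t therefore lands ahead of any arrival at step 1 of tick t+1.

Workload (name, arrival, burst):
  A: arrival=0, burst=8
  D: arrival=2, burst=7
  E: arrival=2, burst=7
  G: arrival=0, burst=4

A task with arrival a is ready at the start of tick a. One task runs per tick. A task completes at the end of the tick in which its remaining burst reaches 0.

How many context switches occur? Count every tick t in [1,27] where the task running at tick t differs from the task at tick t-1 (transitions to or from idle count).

t=0: queue=[A,G] q_used=0 → run A
t=1: queue=[A,G] q_used=1 → run A
t=2: queue=[G,A,D,E] q_used=0 → run G
t=3: queue=[G,A,D,E] q_used=1 → run G
t=4: queue=[A,D,E,G] q_used=0 → run A
t=5: queue=[A,D,E,G] q_used=1 → run A
t=6: queue=[D,E,G,A] q_used=0 → run D
t=7: queue=[D,E,G,A] q_used=1 → run D
t=8: queue=[E,G,A,D] q_used=0 → run E
t=9: queue=[E,G,A,D] q_used=1 → run E
t=10: queue=[G,A,D,E] q_used=0 → run G
t=11: queue=[G,A,D,E] q_used=1 → run G
t=12: queue=[A,D,E] q_used=0 → run A
t=13: queue=[A,D,E] q_used=1 → run A
t=14: queue=[D,E,A] q_used=0 → run D
t=15: queue=[D,E,A] q_used=1 → run D
t=16: queue=[E,A,D] q_used=0 → run E
t=17: queue=[E,A,D] q_used=1 → run E
t=18: queue=[A,D,E] q_used=0 → run A
t=19: queue=[A,D,E] q_used=1 → run A
t=20: queue=[D,E] q_used=0 → run D
t=21: queue=[D,E] q_used=1 → run D
t=22: queue=[E,D] q_used=0 → run E
t=23: queue=[E,D] q_used=1 → run E
t=24: queue=[D,E] q_used=0 → run D
t=25: queue=[E] q_used=0 → run E
t=26: (idle)
t=27: (idle)

context switches = 14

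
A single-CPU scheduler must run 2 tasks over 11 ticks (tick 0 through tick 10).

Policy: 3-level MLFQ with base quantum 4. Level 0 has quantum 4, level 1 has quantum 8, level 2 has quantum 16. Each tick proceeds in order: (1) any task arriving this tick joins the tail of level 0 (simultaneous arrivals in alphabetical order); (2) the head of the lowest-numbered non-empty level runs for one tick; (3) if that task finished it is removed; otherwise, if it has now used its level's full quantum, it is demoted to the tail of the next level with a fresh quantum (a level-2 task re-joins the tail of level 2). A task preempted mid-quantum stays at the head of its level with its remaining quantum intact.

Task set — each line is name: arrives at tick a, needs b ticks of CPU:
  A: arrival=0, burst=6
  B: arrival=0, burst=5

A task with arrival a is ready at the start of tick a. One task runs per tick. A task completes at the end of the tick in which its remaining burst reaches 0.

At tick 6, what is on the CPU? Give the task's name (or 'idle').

running at tick 6 = B

t=0: L0/L1/L2 = AB/-/- → run A
t=1: L0/L1/L2 = AB/-/- → run A
t=2: L0/L1/L2 = AB/-/- → run A
t=3: L0/L1/L2 = AB/-/- → run A
t=4: L0/L1/L2 = B/A/- → run B
t=5: L0/L1/L2 = B/A/- → run B
t=6: L0/L1/L2 = B/A/- → run B
t=7: L0/L1/L2 = B/A/- → run B
t=8: L0/L1/L2 = -/AB/- → run A
t=9: L0/L1/L2 = -/AB/- → run A
t=10: L0/L1/L2 = -/B/- → run B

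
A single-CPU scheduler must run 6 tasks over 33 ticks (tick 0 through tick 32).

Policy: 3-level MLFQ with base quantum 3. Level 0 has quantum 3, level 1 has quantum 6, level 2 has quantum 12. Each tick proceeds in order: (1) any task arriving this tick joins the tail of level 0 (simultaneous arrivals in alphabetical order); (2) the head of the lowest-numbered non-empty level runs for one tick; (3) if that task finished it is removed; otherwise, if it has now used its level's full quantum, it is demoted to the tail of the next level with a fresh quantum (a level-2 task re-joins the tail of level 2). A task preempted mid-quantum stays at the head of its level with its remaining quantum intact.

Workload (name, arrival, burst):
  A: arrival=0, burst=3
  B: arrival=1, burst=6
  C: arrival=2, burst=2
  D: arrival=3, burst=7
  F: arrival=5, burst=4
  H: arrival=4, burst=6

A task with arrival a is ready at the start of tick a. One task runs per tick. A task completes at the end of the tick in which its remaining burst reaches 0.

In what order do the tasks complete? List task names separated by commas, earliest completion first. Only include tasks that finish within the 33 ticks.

t=0: L0/L1/L2 = A/-/- → run A
t=1: L0/L1/L2 = AB/-/- → run A
t=2: L0/L1/L2 = ABC/-/- → run A
t=3: L0/L1/L2 = BCD/-/- → run B
t=4: L0/L1/L2 = BCDH/-/- → run B
t=5: L0/L1/L2 = BCDHF/-/- → run B
t=6: L0/L1/L2 = CDHF/B/- → run C
t=7: L0/L1/L2 = CDHF/B/- → run C
t=8: L0/L1/L2 = DHF/B/- → run D
t=9: L0/L1/L2 = DHF/B/- → run D
t=10: L0/L1/L2 = DHF/B/- → run D
t=11: L0/L1/L2 = HF/BD/- → run H
t=12: L0/L1/L2 = HF/BD/- → run H
t=13: L0/L1/L2 = HF/BD/- → run H
t=14: L0/L1/L2 = F/BDH/- → run F
t=15: L0/L1/L2 = F/BDH/- → run F
t=16: L0/L1/L2 = F/BDH/- → run F
t=17: L0/L1/L2 = -/BDHF/- → run B
t=18: L0/L1/L2 = -/BDHF/- → run B
t=19: L0/L1/L2 = -/BDHF/- → run B
t=20: L0/L1/L2 = -/DHF/- → run D
t=21: L0/L1/L2 = -/DHF/- → run D
t=22: L0/L1/L2 = -/DHF/- → run D
t=23: L0/L1/L2 = -/DHF/- → run D
t=24: L0/L1/L2 = -/HF/- → run H
t=25: L0/L1/L2 = -/HF/- → run H
t=26: L0/L1/L2 = -/HF/- → run H
t=27: L0/L1/L2 = -/F/- → run F
t=28: (idle)
t=29: (idle)
t=30: (idle)
t=31: (idle)
t=32: (idle)

completion order = A, C, B, D, H, F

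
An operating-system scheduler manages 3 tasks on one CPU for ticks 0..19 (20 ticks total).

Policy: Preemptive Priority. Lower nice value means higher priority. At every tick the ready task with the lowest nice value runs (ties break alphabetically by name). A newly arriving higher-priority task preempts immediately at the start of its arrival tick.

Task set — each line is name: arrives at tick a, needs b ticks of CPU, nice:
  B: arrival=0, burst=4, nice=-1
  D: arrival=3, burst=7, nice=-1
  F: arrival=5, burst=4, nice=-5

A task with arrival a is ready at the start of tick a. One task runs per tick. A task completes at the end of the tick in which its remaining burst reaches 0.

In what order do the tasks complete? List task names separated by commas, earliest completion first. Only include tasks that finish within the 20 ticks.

completion order = B, F, D

t=0: ready={B} → run B
t=1: ready={B} → run B
t=2: ready={B} → run B
t=3: ready={B,D} → run B
t=4: ready={D} → run D
t=5: ready={D,F} → run F
t=6: ready={D,F} → run F
t=7: ready={D,F} → run F
t=8: ready={D,F} → run F
t=9: ready={D} → run D
t=10: ready={D} → run D
t=11: ready={D} → run D
t=12: ready={D} → run D
t=13: ready={D} → run D
t=14: ready={D} → run D
t=15: (idle)
t=16: (idle)
t=17: (idle)
t=18: (idle)
t=19: (idle)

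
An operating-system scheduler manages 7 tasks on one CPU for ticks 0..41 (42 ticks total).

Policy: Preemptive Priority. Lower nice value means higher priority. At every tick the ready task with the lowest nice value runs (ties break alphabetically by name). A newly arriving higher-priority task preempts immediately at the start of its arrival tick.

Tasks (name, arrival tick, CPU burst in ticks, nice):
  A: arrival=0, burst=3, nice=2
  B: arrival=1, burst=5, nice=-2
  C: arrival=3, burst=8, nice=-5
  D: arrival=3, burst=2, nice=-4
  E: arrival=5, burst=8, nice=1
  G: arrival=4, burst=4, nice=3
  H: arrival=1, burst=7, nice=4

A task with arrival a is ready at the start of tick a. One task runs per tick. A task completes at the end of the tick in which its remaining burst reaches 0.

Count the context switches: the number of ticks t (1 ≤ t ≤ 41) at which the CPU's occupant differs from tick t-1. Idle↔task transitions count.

context switches = 9

t=0: ready={A} → run A
t=1: ready={A,B,H} → run B
t=2: ready={A,B,H} → run B
t=3: ready={A,B,C,D,H} → run C
t=4: ready={A,B,C,D,G,H} → run C
t=5: ready={A,B,C,D,E,G,H} → run C
t=6: ready={A,B,C,D,E,G,H} → run C
t=7: ready={A,B,C,D,E,G,H} → run C
t=8: ready={A,B,C,D,E,G,H} → run C
t=9: ready={A,B,C,D,E,G,H} → run C
t=10: ready={A,B,C,D,E,G,H} → run C
t=11: ready={A,B,D,E,G,H} → run D
t=12: ready={A,B,D,E,G,H} → run D
t=13: ready={A,B,E,G,H} → run B
t=14: ready={A,B,E,G,H} → run B
t=15: ready={A,B,E,G,H} → run B
t=16: ready={A,E,G,H} → run E
t=17: ready={A,E,G,H} → run E
t=18: ready={A,E,G,H} → run E
t=19: ready={A,E,G,H} → run E
t=20: ready={A,E,G,H} → run E
t=21: ready={A,E,G,H} → run E
t=22: ready={A,E,G,H} → run E
t=23: ready={A,E,G,H} → run E
t=24: ready={A,G,H} → run A
t=25: ready={A,G,H} → run A
t=26: ready={G,H} → run G
t=27: ready={G,H} → run G
t=28: ready={G,H} → run G
t=29: ready={G,H} → run G
t=30: ready={H} → run H
t=31: ready={H} → run H
t=32: ready={H} → run H
t=33: ready={H} → run H
t=34: ready={H} → run H
t=35: ready={H} → run H
t=36: ready={H} → run H
t=37: (idle)
t=38: (idle)
t=39: (idle)
t=40: (idle)
t=41: (idle)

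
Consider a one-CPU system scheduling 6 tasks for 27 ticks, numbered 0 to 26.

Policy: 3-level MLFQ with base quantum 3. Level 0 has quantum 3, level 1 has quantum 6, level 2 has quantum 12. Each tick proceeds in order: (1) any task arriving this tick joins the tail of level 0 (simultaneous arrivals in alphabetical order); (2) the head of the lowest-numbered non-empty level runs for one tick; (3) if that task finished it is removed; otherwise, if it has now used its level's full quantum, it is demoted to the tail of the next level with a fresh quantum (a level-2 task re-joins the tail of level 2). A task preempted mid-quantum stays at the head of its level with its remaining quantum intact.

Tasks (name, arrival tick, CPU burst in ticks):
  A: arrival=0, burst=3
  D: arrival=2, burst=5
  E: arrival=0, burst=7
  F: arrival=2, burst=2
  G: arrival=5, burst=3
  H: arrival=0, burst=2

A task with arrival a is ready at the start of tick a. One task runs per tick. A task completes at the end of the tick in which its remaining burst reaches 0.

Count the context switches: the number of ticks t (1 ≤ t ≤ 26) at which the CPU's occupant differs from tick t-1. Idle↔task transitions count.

t=0: L0/L1/L2 = AEH/-/- → run A
t=1: L0/L1/L2 = AEH/-/- → run A
t=2: L0/L1/L2 = AEHDF/-/- → run A
t=3: L0/L1/L2 = EHDF/-/- → run E
t=4: L0/L1/L2 = EHDF/-/- → run E
t=5: L0/L1/L2 = EHDFG/-/- → run E
t=6: L0/L1/L2 = HDFG/E/- → run H
t=7: L0/L1/L2 = HDFG/E/- → run H
t=8: L0/L1/L2 = DFG/E/- → run D
t=9: L0/L1/L2 = DFG/E/- → run D
t=10: L0/L1/L2 = DFG/E/- → run D
t=11: L0/L1/L2 = FG/ED/- → run F
t=12: L0/L1/L2 = FG/ED/- → run F
t=13: L0/L1/L2 = G/ED/- → run G
t=14: L0/L1/L2 = G/ED/- → run G
t=15: L0/L1/L2 = G/ED/- → run G
t=16: L0/L1/L2 = -/ED/- → run E
t=17: L0/L1/L2 = -/ED/- → run E
t=18: L0/L1/L2 = -/ED/- → run E
t=19: L0/L1/L2 = -/ED/- → run E
t=20: L0/L1/L2 = -/D/- → run D
t=21: L0/L1/L2 = -/D/- → run D
t=22: (idle)
t=23: (idle)
t=24: (idle)
t=25: (idle)
t=26: (idle)

context switches = 8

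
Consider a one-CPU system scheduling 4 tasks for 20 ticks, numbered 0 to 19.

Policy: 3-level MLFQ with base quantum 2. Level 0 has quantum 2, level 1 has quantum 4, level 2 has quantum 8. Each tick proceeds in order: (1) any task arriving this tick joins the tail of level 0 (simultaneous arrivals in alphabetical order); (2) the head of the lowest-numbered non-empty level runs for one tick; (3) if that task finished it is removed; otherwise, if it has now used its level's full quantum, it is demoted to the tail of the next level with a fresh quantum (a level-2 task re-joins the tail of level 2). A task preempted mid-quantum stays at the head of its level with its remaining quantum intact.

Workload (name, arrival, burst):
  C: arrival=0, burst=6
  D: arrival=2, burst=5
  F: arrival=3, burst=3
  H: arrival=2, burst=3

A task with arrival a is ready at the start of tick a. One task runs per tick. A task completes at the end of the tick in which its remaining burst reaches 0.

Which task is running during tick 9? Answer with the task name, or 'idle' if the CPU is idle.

running at tick 9 = C

t=0: L0/L1/L2 = C/-/- → run C
t=1: L0/L1/L2 = C/-/- → run C
t=2: L0/L1/L2 = DH/C/- → run D
t=3: L0/L1/L2 = DHF/C/- → run D
t=4: L0/L1/L2 = HF/CD/- → run H
t=5: L0/L1/L2 = HF/CD/- → run H
t=6: L0/L1/L2 = F/CDH/- → run F
t=7: L0/L1/L2 = F/CDH/- → run F
t=8: L0/L1/L2 = -/CDHF/- → run C
t=9: L0/L1/L2 = -/CDHF/- → run C
t=10: L0/L1/L2 = -/CDHF/- → run C
t=11: L0/L1/L2 = -/CDHF/- → run C
t=12: L0/L1/L2 = -/DHF/- → run D
t=13: L0/L1/L2 = -/DHF/- → run D
t=14: L0/L1/L2 = -/DHF/- → run D
t=15: L0/L1/L2 = -/HF/- → run H
t=16: L0/L1/L2 = -/F/- → run F
t=17: (idle)
t=18: (idle)
t=19: (idle)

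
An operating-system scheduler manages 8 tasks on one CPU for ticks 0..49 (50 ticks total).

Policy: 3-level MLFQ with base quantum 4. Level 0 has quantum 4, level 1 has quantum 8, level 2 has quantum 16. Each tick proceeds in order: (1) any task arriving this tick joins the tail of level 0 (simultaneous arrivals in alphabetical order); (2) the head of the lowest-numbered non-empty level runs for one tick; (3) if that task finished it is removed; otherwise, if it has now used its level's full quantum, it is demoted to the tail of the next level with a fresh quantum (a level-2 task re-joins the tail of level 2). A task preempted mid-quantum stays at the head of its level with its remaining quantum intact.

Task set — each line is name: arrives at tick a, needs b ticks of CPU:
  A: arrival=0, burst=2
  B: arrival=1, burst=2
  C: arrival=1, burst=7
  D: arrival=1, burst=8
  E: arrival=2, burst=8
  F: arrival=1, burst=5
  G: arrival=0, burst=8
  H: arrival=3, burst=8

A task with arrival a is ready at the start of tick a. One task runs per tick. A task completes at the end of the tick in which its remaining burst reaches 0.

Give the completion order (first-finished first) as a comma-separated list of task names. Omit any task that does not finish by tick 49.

t=0: L0/L1/L2 = AG/-/- → run A
t=1: L0/L1/L2 = AGBCDF/-/- → run A
t=2: L0/L1/L2 = GBCDFE/-/- → run G
t=3: L0/L1/L2 = GBCDFEH/-/- → run G
t=4: L0/L1/L2 = GBCDFEH/-/- → run G
t=5: L0/L1/L2 = GBCDFEH/-/- → run G
t=6: L0/L1/L2 = BCDFEH/G/- → run B
t=7: L0/L1/L2 = BCDFEH/G/- → run B
t=8: L0/L1/L2 = CDFEH/G/- → run C
t=9: L0/L1/L2 = CDFEH/G/- → run C
t=10: L0/L1/L2 = CDFEH/G/- → run C
t=11: L0/L1/L2 = CDFEH/G/- → run C
t=12: L0/L1/L2 = DFEH/GC/- → run D
t=13: L0/L1/L2 = DFEH/GC/- → run D
t=14: L0/L1/L2 = DFEH/GC/- → run D
t=15: L0/L1/L2 = DFEH/GC/- → run D
t=16: L0/L1/L2 = FEH/GCD/- → run F
t=17: L0/L1/L2 = FEH/GCD/- → run F
t=18: L0/L1/L2 = FEH/GCD/- → run F
t=19: L0/L1/L2 = FEH/GCD/- → run F
t=20: L0/L1/L2 = EH/GCDF/- → run E
t=21: L0/L1/L2 = EH/GCDF/- → run E
t=22: L0/L1/L2 = EH/GCDF/- → run E
t=23: L0/L1/L2 = EH/GCDF/- → run E
t=24: L0/L1/L2 = H/GCDFE/- → run H
t=25: L0/L1/L2 = H/GCDFE/- → run H
t=26: L0/L1/L2 = H/GCDFE/- → run H
t=27: L0/L1/L2 = H/GCDFE/- → run H
t=28: L0/L1/L2 = -/GCDFEH/- → run G
t=29: L0/L1/L2 = -/GCDFEH/- → run G
t=30: L0/L1/L2 = -/GCDFEH/- → run G
t=31: L0/L1/L2 = -/GCDFEH/- → run G
t=32: L0/L1/L2 = -/CDFEH/- → run C
t=33: L0/L1/L2 = -/CDFEH/- → run C
t=34: L0/L1/L2 = -/CDFEH/- → run C
t=35: L0/L1/L2 = -/DFEH/- → run D
t=36: L0/L1/L2 = -/DFEH/- → run D
t=37: L0/L1/L2 = -/DFEH/- → run D
t=38: L0/L1/L2 = -/DFEH/- → run D
t=39: L0/L1/L2 = -/FEH/- → run F
t=40: L0/L1/L2 = -/EH/- → run E
t=41: L0/L1/L2 = -/EH/- → run E
t=42: L0/L1/L2 = -/EH/- → run E
t=43: L0/L1/L2 = -/EH/- → run E
t=44: L0/L1/L2 = -/H/- → run H
t=45: L0/L1/L2 = -/H/- → run H
t=46: L0/L1/L2 = -/H/- → run H
t=47: L0/L1/L2 = -/H/- → run H
t=48: (idle)
t=49: (idle)

completion order = A, B, G, C, D, F, E, H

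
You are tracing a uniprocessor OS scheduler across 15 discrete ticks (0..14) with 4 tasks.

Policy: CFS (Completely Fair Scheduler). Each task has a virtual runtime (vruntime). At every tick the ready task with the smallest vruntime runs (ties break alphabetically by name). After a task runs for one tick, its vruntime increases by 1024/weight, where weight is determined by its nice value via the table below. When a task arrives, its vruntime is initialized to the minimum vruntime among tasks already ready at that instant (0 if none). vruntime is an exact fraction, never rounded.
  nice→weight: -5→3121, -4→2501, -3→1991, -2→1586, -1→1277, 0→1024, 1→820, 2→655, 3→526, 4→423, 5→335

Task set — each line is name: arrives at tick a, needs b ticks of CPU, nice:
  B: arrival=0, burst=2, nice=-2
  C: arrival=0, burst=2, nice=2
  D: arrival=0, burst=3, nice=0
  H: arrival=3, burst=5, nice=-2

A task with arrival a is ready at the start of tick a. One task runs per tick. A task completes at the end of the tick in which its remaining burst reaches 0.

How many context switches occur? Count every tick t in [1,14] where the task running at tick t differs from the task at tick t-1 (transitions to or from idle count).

t=0: vr[B=0 C=0 D=0] → run B
t=1: vr[B=512/793 C=0 D=0] → run C
t=2: vr[B=512/793 C=1024/655 D=0] → run D
t=3: vr[B=512/793 C=1024/655 D=1 H=512/793] → run B
t=4: vr[C=1024/655 D=1 H=512/793] → run H
t=5: vr[C=1024/655 D=1 H=1024/793] → run D
t=6: vr[C=1024/655 D=2 H=1024/793] → run H
t=7: vr[C=1024/655 D=2 H=1536/793] → run C
t=8: vr[D=2 H=1536/793] → run H
t=9: vr[D=2 H=2048/793] → run D
t=10: vr[H=2048/793] → run H
t=11: vr[H=2560/793] → run H
t=12: (idle)
t=13: (idle)
t=14: (idle)

context switches = 11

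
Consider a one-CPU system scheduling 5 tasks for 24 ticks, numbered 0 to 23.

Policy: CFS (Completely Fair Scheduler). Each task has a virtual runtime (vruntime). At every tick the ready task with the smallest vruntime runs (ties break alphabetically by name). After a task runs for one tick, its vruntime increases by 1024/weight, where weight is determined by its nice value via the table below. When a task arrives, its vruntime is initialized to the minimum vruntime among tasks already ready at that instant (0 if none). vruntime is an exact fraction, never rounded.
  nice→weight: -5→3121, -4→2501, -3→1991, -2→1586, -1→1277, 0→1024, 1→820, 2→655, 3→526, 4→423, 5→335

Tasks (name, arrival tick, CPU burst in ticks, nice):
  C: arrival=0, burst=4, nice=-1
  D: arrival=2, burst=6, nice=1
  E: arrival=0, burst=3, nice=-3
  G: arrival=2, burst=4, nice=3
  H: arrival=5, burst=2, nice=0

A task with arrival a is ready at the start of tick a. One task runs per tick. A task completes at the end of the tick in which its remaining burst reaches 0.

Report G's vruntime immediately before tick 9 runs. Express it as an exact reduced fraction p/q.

t=0: vr[C=0 E=0] → run C
t=1: vr[C=1024/1277 E=0] → run E
t=2: vr[C=1024/1277 D=1024/1991 E=1024/1991 G=1024/1991] → run D
t=3: vr[C=1024/1277 D=719616/408155 E=1024/1991 G=1024/1991] → run E
t=4: vr[C=1024/1277 D=719616/408155 E=2048/1991 G=1024/1991] → run G
t=5: vr[C=1024/1277 D=719616/408155 E=2048/1991 G=1288704/523633 H=1024/1277] → run C
t=6: vr[C=2048/1277 D=719616/408155 E=2048/1991 G=1288704/523633 H=1024/1277] → run H
t=7: vr[C=2048/1277 D=719616/408155 E=2048/1991 G=1288704/523633 H=2301/1277] → run E
t=8: vr[C=2048/1277 D=719616/408155 G=1288704/523633 H=2301/1277] → run C
t=9: vr[C=3072/1277 D=719616/408155 G=1288704/523633 H=2301/1277] → run D
t=10: vr[C=3072/1277 D=1229312/408155 G=1288704/523633 H=2301/1277] → run H
t=11: vr[C=3072/1277 D=1229312/408155 G=1288704/523633] → run C
t=12: vr[D=1229312/408155 G=1288704/523633] → run G
t=13: vr[D=1229312/408155 G=2308096/523633] → run D
t=14: vr[D=1739008/408155 G=2308096/523633] → run D
t=15: vr[D=2248704/408155 G=2308096/523633] → run G
t=16: vr[D=2248704/408155 G=3327488/523633] → run D
t=17: vr[D=551680/81631 G=3327488/523633] → run G
t=18: vr[D=551680/81631] → run D
t=19: (idle)
t=20: (idle)
t=21: (idle)
t=22: (idle)
t=23: (idle)

vruntime(G, start of tick 9) = 1288704/523633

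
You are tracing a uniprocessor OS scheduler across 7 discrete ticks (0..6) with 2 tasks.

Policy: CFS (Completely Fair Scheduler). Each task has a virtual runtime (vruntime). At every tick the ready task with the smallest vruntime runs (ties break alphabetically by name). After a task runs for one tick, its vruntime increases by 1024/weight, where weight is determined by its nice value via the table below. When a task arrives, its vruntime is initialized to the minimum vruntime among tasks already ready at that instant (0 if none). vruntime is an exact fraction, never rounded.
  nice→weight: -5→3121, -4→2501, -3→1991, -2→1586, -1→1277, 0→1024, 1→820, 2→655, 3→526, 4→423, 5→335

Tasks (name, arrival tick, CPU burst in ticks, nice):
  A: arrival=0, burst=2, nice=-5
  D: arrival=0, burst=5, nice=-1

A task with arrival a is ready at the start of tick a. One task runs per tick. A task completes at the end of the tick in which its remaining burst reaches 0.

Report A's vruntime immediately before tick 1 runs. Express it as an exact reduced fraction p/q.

vruntime(A, start of tick 1) = 1024/3121

t=0: vr[A=0 D=0] → run A
t=1: vr[A=1024/3121 D=0] → run D
t=2: vr[A=1024/3121 D=1024/1277] → run A
t=3: vr[D=1024/1277] → run D
t=4: vr[D=2048/1277] → run D
t=5: vr[D=3072/1277] → run D
t=6: vr[D=4096/1277] → run D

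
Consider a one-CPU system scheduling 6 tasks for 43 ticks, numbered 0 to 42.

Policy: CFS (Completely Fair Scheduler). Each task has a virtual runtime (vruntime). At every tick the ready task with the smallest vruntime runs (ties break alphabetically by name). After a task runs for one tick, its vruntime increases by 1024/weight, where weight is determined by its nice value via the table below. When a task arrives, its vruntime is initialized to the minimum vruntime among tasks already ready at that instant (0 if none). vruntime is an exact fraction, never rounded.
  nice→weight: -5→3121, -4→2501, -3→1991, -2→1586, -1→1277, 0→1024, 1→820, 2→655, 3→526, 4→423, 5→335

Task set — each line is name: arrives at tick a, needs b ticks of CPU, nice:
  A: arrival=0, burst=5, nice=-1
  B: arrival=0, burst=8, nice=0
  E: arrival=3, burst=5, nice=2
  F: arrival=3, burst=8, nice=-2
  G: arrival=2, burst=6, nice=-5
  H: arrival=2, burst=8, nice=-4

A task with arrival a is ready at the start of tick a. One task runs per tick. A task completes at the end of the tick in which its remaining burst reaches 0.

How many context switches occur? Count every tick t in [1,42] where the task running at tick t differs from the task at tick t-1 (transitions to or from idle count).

t=0: vr[A=0 B=0] → run A
t=1: vr[A=1024/1277 B=0] → run B
t=2: vr[A=1024/1277 B=1 G=1024/1277 H=1024/1277] → run A
t=3: vr[A=2048/1277 B=1 E=1024/1277 F=1024/1277 G=1024/1277 H=1024/1277] → run E
t=4: vr[A=2048/1277 B=1 E=1978368/836435 F=1024/1277 G=1024/1277 H=1024/1277] → run F
t=5: vr[A=2048/1277 B=1 E=1978368/836435 F=1465856/1012661 G=1024/1277 H=1024/1277] → run G
t=6: vr[A=2048/1277 B=1 E=1978368/836435 F=1465856/1012661 G=4503552/3985517 H=1024/1277] → run H
t=7: vr[A=2048/1277 B=1 E=1978368/836435 F=1465856/1012661 G=4503552/3985517 H=3868672/3193777] → run B
t=8: vr[A=2048/1277 B=2 E=1978368/836435 F=1465856/1012661 G=4503552/3985517 H=3868672/3193777] → run G
t=9: vr[A=2048/1277 B=2 E=1978368/836435 F=1465856/1012661 G=5811200/3985517 H=3868672/3193777] → run H
t=10: vr[A=2048/1277 B=2 E=1978368/836435 F=1465856/1012661 G=5811200/3985517 H=5176320/3193777] → run F
t=11: vr[A=2048/1277 B=2 E=1978368/836435 F=2119680/1012661 G=5811200/3985517 H=5176320/3193777] → run G
t=12: vr[A=2048/1277 B=2 E=1978368/836435 F=2119680/1012661 G=7118848/3985517 H=5176320/3193777] → run A
t=13: vr[A=3072/1277 B=2 E=1978368/836435 F=2119680/1012661 G=7118848/3985517 H=5176320/3193777] → run H
t=14: vr[A=3072/1277 B=2 E=1978368/836435 F=2119680/1012661 G=7118848/3985517 H=6483968/3193777] → run G
t=15: vr[A=3072/1277 B=2 E=1978368/836435 F=2119680/1012661 G=8426496/3985517 H=6483968/3193777] → run B
t=16: vr[A=3072/1277 B=3 E=1978368/836435 F=2119680/1012661 G=8426496/3985517 H=6483968/3193777] → run H
t=17: vr[A=3072/1277 B=3 E=1978368/836435 F=2119680/1012661 G=8426496/3985517 H=7791616/3193777] → run F
t=18: vr[A=3072/1277 B=3 E=1978368/836435 F=2773504/1012661 G=8426496/3985517 H=7791616/3193777] → run G
t=19: vr[A=3072/1277 B=3 E=1978368/836435 F=2773504/1012661 G=9734144/3985517 H=7791616/3193777] → run E
t=20: vr[A=3072/1277 B=3 E=3286016/836435 F=2773504/1012661 G=9734144/3985517 H=7791616/3193777] → run A
t=21: vr[A=4096/1277 B=3 E=3286016/836435 F=2773504/1012661 G=9734144/3985517 H=7791616/3193777] → run H
t=22: vr[A=4096/1277 B=3 E=3286016/836435 F=2773504/1012661 G=9734144/3985517 H=9099264/3193777] → run G
t=23: vr[A=4096/1277 B=3 E=3286016/836435 F=2773504/1012661 H=9099264/3193777] → run F
t=24: vr[A=4096/1277 B=3 E=3286016/836435 F=3427328/1012661 H=9099264/3193777] → run H
t=25: vr[A=4096/1277 B=3 E=3286016/836435 F=3427328/1012661 H=10406912/3193777] → run B
t=26: vr[A=4096/1277 B=4 E=3286016/836435 F=3427328/1012661 H=10406912/3193777] → run A
t=27: vr[B=4 E=3286016/836435 F=3427328/1012661 H=10406912/3193777] → run H
t=28: vr[B=4 E=3286016/836435 F=3427328/1012661 H=11714560/3193777] → run F
t=29: vr[B=4 E=3286016/836435 F=4081152/1012661 H=11714560/3193777] → run H
t=30: vr[B=4 E=3286016/836435 F=4081152/1012661] → run E
t=31: vr[B=4 E=4593664/836435 F=4081152/1012661] → run B
t=32: vr[B=5 E=4593664/836435 F=4081152/1012661] → run F
t=33: vr[B=5 E=4593664/836435 F=4734976/1012661] → run F
t=34: vr[B=5 E=4593664/836435 F=5388800/1012661] → run B
t=35: vr[B=6 E=4593664/836435 F=5388800/1012661] → run F
t=36: vr[B=6 E=4593664/836435] → run E
t=37: vr[B=6 E=5901312/836435] → run B
t=38: vr[B=7 E=5901312/836435] → run B
t=39: vr[E=5901312/836435] → run E
t=40: (idle)
t=41: (idle)
t=42: (idle)

context switches = 38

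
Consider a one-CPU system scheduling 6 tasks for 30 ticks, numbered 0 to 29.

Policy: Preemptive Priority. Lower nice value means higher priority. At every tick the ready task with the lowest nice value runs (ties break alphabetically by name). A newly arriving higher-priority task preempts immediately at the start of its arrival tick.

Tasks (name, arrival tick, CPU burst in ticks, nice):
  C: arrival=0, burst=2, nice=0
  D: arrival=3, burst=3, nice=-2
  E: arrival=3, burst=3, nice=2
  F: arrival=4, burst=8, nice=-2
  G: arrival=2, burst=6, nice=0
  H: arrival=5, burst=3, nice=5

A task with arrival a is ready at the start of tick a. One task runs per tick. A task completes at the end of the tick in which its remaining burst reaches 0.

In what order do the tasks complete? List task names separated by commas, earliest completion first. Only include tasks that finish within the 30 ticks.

t=0: ready={C} → run C
t=1: ready={C} → run C
t=2: ready={G} → run G
t=3: ready={D,E,G} → run D
t=4: ready={D,E,F,G} → run D
t=5: ready={D,E,F,G,H} → run D
t=6: ready={E,F,G,H} → run F
t=7: ready={E,F,G,H} → run F
t=8: ready={E,F,G,H} → run F
t=9: ready={E,F,G,H} → run F
t=10: ready={E,F,G,H} → run F
t=11: ready={E,F,G,H} → run F
t=12: ready={E,F,G,H} → run F
t=13: ready={E,F,G,H} → run F
t=14: ready={E,G,H} → run G
t=15: ready={E,G,H} → run G
t=16: ready={E,G,H} → run G
t=17: ready={E,G,H} → run G
t=18: ready={E,G,H} → run G
t=19: ready={E,H} → run E
t=20: ready={E,H} → run E
t=21: ready={E,H} → run E
t=22: ready={H} → run H
t=23: ready={H} → run H
t=24: ready={H} → run H
t=25: (idle)
t=26: (idle)
t=27: (idle)
t=28: (idle)
t=29: (idle)

completion order = C, D, F, G, E, H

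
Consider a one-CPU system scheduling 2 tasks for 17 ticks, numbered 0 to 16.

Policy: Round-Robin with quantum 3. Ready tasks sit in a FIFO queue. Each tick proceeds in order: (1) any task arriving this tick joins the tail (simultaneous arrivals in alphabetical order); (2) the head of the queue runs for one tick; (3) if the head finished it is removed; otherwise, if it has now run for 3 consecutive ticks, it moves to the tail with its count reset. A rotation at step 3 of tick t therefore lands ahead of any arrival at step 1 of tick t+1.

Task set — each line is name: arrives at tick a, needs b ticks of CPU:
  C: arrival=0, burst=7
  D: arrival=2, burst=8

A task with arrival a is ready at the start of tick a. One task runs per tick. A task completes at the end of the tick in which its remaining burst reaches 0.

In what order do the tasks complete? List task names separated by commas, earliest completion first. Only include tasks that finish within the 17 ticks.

completion order = C, D

t=0: queue=[C] q_used=0 → run C
t=1: queue=[C] q_used=1 → run C
t=2: queue=[C,D] q_used=2 → run C
t=3: queue=[D,C] q_used=0 → run D
t=4: queue=[D,C] q_used=1 → run D
t=5: queue=[D,C] q_used=2 → run D
t=6: queue=[C,D] q_used=0 → run C
t=7: queue=[C,D] q_used=1 → run C
t=8: queue=[C,D] q_used=2 → run C
t=9: queue=[D,C] q_used=0 → run D
t=10: queue=[D,C] q_used=1 → run D
t=11: queue=[D,C] q_used=2 → run D
t=12: queue=[C,D] q_used=0 → run C
t=13: queue=[D] q_used=0 → run D
t=14: queue=[D] q_used=1 → run D
t=15: (idle)
t=16: (idle)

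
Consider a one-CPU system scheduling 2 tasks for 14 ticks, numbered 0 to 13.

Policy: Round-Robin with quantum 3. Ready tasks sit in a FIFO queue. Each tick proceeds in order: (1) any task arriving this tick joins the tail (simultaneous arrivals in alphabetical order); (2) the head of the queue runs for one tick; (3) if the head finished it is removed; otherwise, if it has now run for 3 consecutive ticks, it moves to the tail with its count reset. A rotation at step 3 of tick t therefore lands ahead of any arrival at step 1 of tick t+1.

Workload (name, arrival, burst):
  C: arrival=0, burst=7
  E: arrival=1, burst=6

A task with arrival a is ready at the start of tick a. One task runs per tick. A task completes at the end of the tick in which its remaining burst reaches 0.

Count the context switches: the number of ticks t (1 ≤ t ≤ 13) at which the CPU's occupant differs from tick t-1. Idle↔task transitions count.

t=0: queue=[C] q_used=0 → run C
t=1: queue=[C,E] q_used=1 → run C
t=2: queue=[C,E] q_used=2 → run C
t=3: queue=[E,C] q_used=0 → run E
t=4: queue=[E,C] q_used=1 → run E
t=5: queue=[E,C] q_used=2 → run E
t=6: queue=[C,E] q_used=0 → run C
t=7: queue=[C,E] q_used=1 → run C
t=8: queue=[C,E] q_used=2 → run C
t=9: queue=[E,C] q_used=0 → run E
t=10: queue=[E,C] q_used=1 → run E
t=11: queue=[E,C] q_used=2 → run E
t=12: queue=[C] q_used=0 → run C
t=13: (idle)

context switches = 5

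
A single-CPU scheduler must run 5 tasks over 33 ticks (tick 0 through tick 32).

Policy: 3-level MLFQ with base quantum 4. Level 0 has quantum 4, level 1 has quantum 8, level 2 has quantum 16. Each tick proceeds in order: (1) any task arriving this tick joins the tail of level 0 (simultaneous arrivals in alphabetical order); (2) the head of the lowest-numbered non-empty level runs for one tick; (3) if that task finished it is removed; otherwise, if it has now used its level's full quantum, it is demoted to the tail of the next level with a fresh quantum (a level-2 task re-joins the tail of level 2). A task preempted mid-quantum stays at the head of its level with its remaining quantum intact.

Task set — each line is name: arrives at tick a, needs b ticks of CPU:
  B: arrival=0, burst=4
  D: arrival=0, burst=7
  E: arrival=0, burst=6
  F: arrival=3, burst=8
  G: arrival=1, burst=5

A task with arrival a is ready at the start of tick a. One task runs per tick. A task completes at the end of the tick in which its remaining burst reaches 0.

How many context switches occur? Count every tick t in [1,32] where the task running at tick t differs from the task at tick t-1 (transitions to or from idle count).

t=0: L0/L1/L2 = BDE/-/- → run B
t=1: L0/L1/L2 = BDEG/-/- → run B
t=2: L0/L1/L2 = BDEG/-/- → run B
t=3: L0/L1/L2 = BDEGF/-/- → run B
t=4: L0/L1/L2 = DEGF/-/- → run D
t=5: L0/L1/L2 = DEGF/-/- → run D
t=6: L0/L1/L2 = DEGF/-/- → run D
t=7: L0/L1/L2 = DEGF/-/- → run D
t=8: L0/L1/L2 = EGF/D/- → run E
t=9: L0/L1/L2 = EGF/D/- → run E
t=10: L0/L1/L2 = EGF/D/- → run E
t=11: L0/L1/L2 = EGF/D/- → run E
t=12: L0/L1/L2 = GF/DE/- → run G
t=13: L0/L1/L2 = GF/DE/- → run G
t=14: L0/L1/L2 = GF/DE/- → run G
t=15: L0/L1/L2 = GF/DE/- → run G
t=16: L0/L1/L2 = F/DEG/- → run F
t=17: L0/L1/L2 = F/DEG/- → run F
t=18: L0/L1/L2 = F/DEG/- → run F
t=19: L0/L1/L2 = F/DEG/- → run F
t=20: L0/L1/L2 = -/DEGF/- → run D
t=21: L0/L1/L2 = -/DEGF/- → run D
t=22: L0/L1/L2 = -/DEGF/- → run D
t=23: L0/L1/L2 = -/EGF/- → run E
t=24: L0/L1/L2 = -/EGF/- → run E
t=25: L0/L1/L2 = -/GF/- → run G
t=26: L0/L1/L2 = -/F/- → run F
t=27: L0/L1/L2 = -/F/- → run F
t=28: L0/L1/L2 = -/F/- → run F
t=29: L0/L1/L2 = -/F/- → run F
t=30: (idle)
t=31: (idle)
t=32: (idle)

context switches = 9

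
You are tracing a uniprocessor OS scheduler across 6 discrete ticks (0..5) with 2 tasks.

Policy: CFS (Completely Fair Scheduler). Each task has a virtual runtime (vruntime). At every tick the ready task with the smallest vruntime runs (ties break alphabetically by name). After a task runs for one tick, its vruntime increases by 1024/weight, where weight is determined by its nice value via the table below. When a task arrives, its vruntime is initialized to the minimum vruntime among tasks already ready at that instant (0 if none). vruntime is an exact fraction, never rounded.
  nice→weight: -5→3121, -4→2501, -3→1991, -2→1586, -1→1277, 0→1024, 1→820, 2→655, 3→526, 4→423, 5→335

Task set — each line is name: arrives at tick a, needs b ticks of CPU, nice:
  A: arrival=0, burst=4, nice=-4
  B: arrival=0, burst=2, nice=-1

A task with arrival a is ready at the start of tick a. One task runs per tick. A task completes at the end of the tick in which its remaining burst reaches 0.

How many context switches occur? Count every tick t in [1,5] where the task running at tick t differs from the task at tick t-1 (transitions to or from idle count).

context switches = 4

t=0: vr[A=0 B=0] → run A
t=1: vr[A=1024/2501 B=0] → run B
t=2: vr[A=1024/2501 B=1024/1277] → run A
t=3: vr[A=2048/2501 B=1024/1277] → run B
t=4: vr[A=2048/2501] → run A
t=5: vr[A=3072/2501] → run A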